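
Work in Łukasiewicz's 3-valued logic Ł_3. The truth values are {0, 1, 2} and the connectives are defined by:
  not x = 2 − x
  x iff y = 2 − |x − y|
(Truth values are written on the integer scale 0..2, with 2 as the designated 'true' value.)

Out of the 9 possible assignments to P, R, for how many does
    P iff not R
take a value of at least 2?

3

P = 0, R = 0 ↦ 0  <
P = 0, R = 1 ↦ 1  <
P = 0, R = 2 ↦ 2  ≥
P = 1, R = 0 ↦ 1  <
P = 1, R = 1 ↦ 2  ≥
P = 1, R = 2 ↦ 1  <
P = 2, R = 0 ↦ 2  ≥
P = 2, R = 1 ↦ 1  <
P = 2, R = 2 ↦ 0  <
So 3 of the 9 assignments meet the threshold.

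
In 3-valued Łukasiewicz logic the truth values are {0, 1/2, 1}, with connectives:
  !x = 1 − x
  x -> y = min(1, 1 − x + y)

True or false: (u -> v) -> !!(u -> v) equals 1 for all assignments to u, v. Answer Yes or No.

u = 0, v = 0 ↦ 1
u = 0, v = 1/2 ↦ 1
u = 0, v = 1 ↦ 1
u = 1/2, v = 0 ↦ 1
u = 1/2, v = 1/2 ↦ 1
u = 1/2, v = 1 ↦ 1
u = 1, v = 0 ↦ 1
u = 1, v = 1/2 ↦ 1
u = 1, v = 1 ↦ 1
Every assignment gives a value ≥ 1.

Yes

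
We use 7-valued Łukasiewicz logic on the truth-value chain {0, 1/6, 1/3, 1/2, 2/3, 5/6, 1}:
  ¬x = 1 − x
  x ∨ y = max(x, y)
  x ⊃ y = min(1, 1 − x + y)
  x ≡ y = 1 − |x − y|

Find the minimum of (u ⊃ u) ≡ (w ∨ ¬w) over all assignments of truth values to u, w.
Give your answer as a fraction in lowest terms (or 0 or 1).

1/2

Take u = 0, w = 1/2:
u ⊃ u = 0 ⊃ 0 = 1
¬w = ¬1/2 = 1/2
w ∨ ¬w = 1/2 ∨ 1/2 = 1/2
(u ⊃ u) ≡ (w ∨ ¬w) = 1 ≡ 1/2 = 1/2
No assignment yields a value below 1/2, so this is the minimum.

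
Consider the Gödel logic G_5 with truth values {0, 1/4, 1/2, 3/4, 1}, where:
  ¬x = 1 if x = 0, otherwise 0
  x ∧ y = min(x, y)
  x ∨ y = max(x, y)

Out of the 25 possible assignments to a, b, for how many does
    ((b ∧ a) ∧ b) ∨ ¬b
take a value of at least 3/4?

value 1: 6 assignments (counts)
value 3/4: 3 assignments (counts)
value 1/2: 5 assignments
value 1/4: 7 assignments
value 0: 4 assignments
So 9 of the 25 assignments meet the threshold.

9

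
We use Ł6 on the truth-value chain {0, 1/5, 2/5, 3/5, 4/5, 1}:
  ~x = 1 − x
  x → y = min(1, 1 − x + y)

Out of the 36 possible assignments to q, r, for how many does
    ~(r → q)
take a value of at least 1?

1

value 1: 1 assignment (counts)
value 4/5: 2 assignments
value 3/5: 3 assignments
value 2/5: 4 assignments
value 1/5: 5 assignments
value 0: 21 assignments
So 1 of the 36 assignments meets the threshold.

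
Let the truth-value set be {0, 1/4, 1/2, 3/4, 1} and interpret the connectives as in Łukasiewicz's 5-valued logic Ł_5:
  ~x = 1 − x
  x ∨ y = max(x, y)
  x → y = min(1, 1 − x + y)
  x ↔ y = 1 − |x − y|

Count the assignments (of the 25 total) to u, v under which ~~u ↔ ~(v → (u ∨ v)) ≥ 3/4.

10

value 1: 5 assignments (counts)
value 3/4: 5 assignments (counts)
value 1/2: 5 assignments
value 1/4: 5 assignments
value 0: 5 assignments
So 10 of the 25 assignments meet the threshold.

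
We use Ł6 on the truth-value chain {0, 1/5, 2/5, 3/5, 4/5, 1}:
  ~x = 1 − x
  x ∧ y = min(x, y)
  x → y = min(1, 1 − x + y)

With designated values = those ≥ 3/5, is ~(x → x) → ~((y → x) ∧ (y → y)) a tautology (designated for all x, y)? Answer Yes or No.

Yes

At x = 0, y = 3/5, for instance:
x → x = 0 → 0 = 1
~(x → x) = ~1 = 0
y → x = 3/5 → 0 = 2/5
y → y = 3/5 → 3/5 = 1
(y → x) ∧ (y → y) = 2/5 ∧ 1 = 2/5
~((y → x) ∧ (y → y)) = ~2/5 = 3/5
~(x → x) → ~((y → x) ∧ (y → y)) = 0 → 3/5 = 1
and checking the remaining 35 assignments likewise gives ≥ 3/5 in every case.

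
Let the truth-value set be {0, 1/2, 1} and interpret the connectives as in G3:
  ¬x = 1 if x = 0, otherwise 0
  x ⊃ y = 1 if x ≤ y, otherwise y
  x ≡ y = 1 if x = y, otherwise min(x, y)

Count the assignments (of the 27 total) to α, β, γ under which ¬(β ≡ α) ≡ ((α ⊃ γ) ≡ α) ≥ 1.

8

value 1: 8 assignments (counts)
value 1/2: 3 assignments
value 0: 16 assignments
So 8 of the 27 assignments meet the threshold.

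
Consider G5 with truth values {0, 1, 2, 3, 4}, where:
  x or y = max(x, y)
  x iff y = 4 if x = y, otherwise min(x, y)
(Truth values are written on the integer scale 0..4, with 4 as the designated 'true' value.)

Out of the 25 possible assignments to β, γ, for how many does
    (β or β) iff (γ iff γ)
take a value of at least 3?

10

value 4: 5 assignments (counts)
value 3: 5 assignments (counts)
value 2: 5 assignments
value 1: 5 assignments
value 0: 5 assignments
So 10 of the 25 assignments meet the threshold.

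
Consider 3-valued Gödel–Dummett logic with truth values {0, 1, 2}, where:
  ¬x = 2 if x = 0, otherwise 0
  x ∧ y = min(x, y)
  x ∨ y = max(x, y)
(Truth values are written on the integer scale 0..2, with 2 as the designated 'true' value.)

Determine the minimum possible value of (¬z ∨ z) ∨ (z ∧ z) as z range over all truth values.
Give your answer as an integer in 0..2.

1

Take z = 1:
¬z = ¬1 = 0
¬z ∨ z = 0 ∨ 1 = 1
z ∧ z = 1 ∧ 1 = 1
(¬z ∨ z) ∨ (z ∧ z) = 1 ∨ 1 = 1
No assignment yields a value below 1, so this is the minimum.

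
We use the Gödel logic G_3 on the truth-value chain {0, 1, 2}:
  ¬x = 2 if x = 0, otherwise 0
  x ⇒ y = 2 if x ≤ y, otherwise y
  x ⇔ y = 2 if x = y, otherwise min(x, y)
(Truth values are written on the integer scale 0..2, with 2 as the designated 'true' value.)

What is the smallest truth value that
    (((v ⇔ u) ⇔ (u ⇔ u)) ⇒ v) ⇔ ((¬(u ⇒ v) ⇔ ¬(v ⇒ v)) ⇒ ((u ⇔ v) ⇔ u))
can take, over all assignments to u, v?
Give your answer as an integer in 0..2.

Take u = 2, v = 1:
v ⇔ u = 1 ⇔ 2 = 1
u ⇔ u = 2 ⇔ 2 = 2
(v ⇔ u) ⇔ (u ⇔ u) = 1 ⇔ 2 = 1
((v ⇔ u) ⇔ (u ⇔ u)) ⇒ v = 1 ⇒ 1 = 2
u ⇒ v = 2 ⇒ 1 = 1
¬(u ⇒ v) = ¬1 = 0
v ⇒ v = 1 ⇒ 1 = 2
¬(v ⇒ v) = ¬2 = 0
¬(u ⇒ v) ⇔ ¬(v ⇒ v) = 0 ⇔ 0 = 2
u ⇔ v = 2 ⇔ 1 = 1
(u ⇔ v) ⇔ u = 1 ⇔ 2 = 1
(¬(u ⇒ v) ⇔ ¬(v ⇒ v)) ⇒ ((u ⇔ v) ⇔ u) = 2 ⇒ 1 = 1
(((v ⇔ u) ⇔ (u ⇔ u)) ⇒ v) ⇔ ((¬(u ⇒ v) ⇔ ¬(v ⇒ v)) ⇒ ((u ⇔ v) ⇔ u)) = 2 ⇔ 1 = 1
No assignment yields a value below 1, so this is the minimum.

1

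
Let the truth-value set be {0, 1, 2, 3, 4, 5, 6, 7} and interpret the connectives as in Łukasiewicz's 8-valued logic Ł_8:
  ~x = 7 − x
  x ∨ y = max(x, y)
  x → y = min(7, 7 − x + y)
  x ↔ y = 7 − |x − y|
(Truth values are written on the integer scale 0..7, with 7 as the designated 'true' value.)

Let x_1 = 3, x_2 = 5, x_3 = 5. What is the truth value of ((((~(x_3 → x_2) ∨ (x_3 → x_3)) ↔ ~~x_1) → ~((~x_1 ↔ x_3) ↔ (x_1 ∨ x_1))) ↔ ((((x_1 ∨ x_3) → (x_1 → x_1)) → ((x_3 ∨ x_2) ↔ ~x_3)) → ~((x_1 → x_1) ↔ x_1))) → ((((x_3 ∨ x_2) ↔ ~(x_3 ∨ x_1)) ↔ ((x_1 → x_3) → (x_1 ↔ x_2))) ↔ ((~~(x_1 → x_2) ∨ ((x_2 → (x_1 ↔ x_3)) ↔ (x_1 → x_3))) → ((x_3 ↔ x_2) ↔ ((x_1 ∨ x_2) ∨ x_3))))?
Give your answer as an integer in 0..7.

6

x_3 → x_2 = 5 → 5 = 7
~(x_3 → x_2) = ~7 = 0
x_3 → x_3 = 5 → 5 = 7
~(x_3 → x_2) ∨ (x_3 → x_3) = 0 ∨ 7 = 7
~x_1 = ~3 = 4
~~x_1 = ~4 = 3
(~(x_3 → x_2) ∨ (x_3 → x_3)) ↔ ~~x_1 = 7 ↔ 3 = 3
~x_1 = ~3 = 4
~x_1 ↔ x_3 = 4 ↔ 5 = 6
x_1 ∨ x_1 = 3 ∨ 3 = 3
(~x_1 ↔ x_3) ↔ (x_1 ∨ x_1) = 6 ↔ 3 = 4
~((~x_1 ↔ x_3) ↔ (x_1 ∨ x_1)) = ~4 = 3
((~(x_3 → x_2) ∨ (x_3 → x_3)) ↔ ~~x_1) → ~((~x_1 ↔ x_3) ↔ (x_1 ∨ x_1)) = 3 → 3 = 7
x_1 ∨ x_3 = 3 ∨ 5 = 5
x_1 → x_1 = 3 → 3 = 7
(x_1 ∨ x_3) → (x_1 → x_1) = 5 → 7 = 7
x_3 ∨ x_2 = 5 ∨ 5 = 5
~x_3 = ~5 = 2
(x_3 ∨ x_2) ↔ ~x_3 = 5 ↔ 2 = 4
((x_1 ∨ x_3) → (x_1 → x_1)) → ((x_3 ∨ x_2) ↔ ~x_3) = 7 → 4 = 4
x_1 → x_1 = 3 → 3 = 7
(x_1 → x_1) ↔ x_1 = 7 ↔ 3 = 3
~((x_1 → x_1) ↔ x_1) = ~3 = 4
(((x_1 ∨ x_3) → (x_1 → x_1)) → ((x_3 ∨ x_2) ↔ ~x_3)) → ~((x_1 → x_1) ↔ x_1) = 4 → 4 = 7
(((~(x_3 → x_2) ∨ (x_3 → x_3)) ↔ ~~x_1) → ~((~x_1 ↔ x_3) ↔ (x_1 ∨ x_1))) ↔ ((((x_1 ∨ x_3) → (x_1 → x_1)) → ((x_3 ∨ x_2) ↔ ~x_3)) → ~((x_1 → x_1) ↔ x_1)) = 7 ↔ 7 = 7
x_3 ∨ x_2 = 5 ∨ 5 = 5
x_3 ∨ x_1 = 5 ∨ 3 = 5
~(x_3 ∨ x_1) = ~5 = 2
(x_3 ∨ x_2) ↔ ~(x_3 ∨ x_1) = 5 ↔ 2 = 4
x_1 → x_3 = 3 → 5 = 7
x_1 ↔ x_2 = 3 ↔ 5 = 5
(x_1 → x_3) → (x_1 ↔ x_2) = 7 → 5 = 5
((x_3 ∨ x_2) ↔ ~(x_3 ∨ x_1)) ↔ ((x_1 → x_3) → (x_1 ↔ x_2)) = 4 ↔ 5 = 6
x_1 → x_2 = 3 → 5 = 7
~(x_1 → x_2) = ~7 = 0
~~(x_1 → x_2) = ~0 = 7
x_1 ↔ x_3 = 3 ↔ 5 = 5
x_2 → (x_1 ↔ x_3) = 5 → 5 = 7
x_1 → x_3 = 3 → 5 = 7
(x_2 → (x_1 ↔ x_3)) ↔ (x_1 → x_3) = 7 ↔ 7 = 7
~~(x_1 → x_2) ∨ ((x_2 → (x_1 ↔ x_3)) ↔ (x_1 → x_3)) = 7 ∨ 7 = 7
x_3 ↔ x_2 = 5 ↔ 5 = 7
x_1 ∨ x_2 = 3 ∨ 5 = 5
(x_1 ∨ x_2) ∨ x_3 = 5 ∨ 5 = 5
(x_3 ↔ x_2) ↔ ((x_1 ∨ x_2) ∨ x_3) = 7 ↔ 5 = 5
(~~(x_1 → x_2) ∨ ((x_2 → (x_1 ↔ x_3)) ↔ (x_1 → x_3))) → ((x_3 ↔ x_2) ↔ ((x_1 ∨ x_2) ∨ x_3)) = 7 → 5 = 5
(((x_3 ∨ x_2) ↔ ~(x_3 ∨ x_1)) ↔ ((x_1 → x_3) → (x_1 ↔ x_2))) ↔ ((~~(x_1 → x_2) ∨ ((x_2 → (x_1 ↔ x_3)) ↔ (x_1 → x_3))) → ((x_3 ↔ x_2) ↔ ((x_1 ∨ x_2) ∨ x_3))) = 6 ↔ 5 = 6
((((~(x_3 → x_2) ∨ (x_3 → x_3)) ↔ ~~x_1) → ~((~x_1 ↔ x_3) ↔ (x_1 ∨ x_1))) ↔ ((((x_1 ∨ x_3) → (x_1 → x_1)) → ((x_3 ∨ x_2) ↔ ~x_3)) → ~((x_1 → x_1) ↔ x_1))) → ((((x_3 ∨ x_2) ↔ ~(x_3 ∨ x_1)) ↔ ((x_1 → x_3) → (x_1 ↔ x_2))) ↔ ((~~(x_1 → x_2) ∨ ((x_2 → (x_1 ↔ x_3)) ↔ (x_1 → x_3))) → ((x_3 ↔ x_2) ↔ ((x_1 ∨ x_2) ∨ x_3)))) = 7 → 6 = 6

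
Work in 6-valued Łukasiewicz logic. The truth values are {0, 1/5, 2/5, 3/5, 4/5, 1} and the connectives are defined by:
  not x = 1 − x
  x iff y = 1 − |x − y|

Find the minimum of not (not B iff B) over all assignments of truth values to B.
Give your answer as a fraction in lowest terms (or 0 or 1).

1/5

Take B = 2/5:
not B = not 2/5 = 3/5
not B iff B = 3/5 iff 2/5 = 4/5
not (not B iff B) = not 4/5 = 1/5
No assignment yields a value below 1/5, so this is the minimum.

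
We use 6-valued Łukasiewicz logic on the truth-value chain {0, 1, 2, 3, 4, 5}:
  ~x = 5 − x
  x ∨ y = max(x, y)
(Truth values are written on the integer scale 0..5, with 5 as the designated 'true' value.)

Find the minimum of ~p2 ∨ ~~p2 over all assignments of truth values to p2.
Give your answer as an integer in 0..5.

Take p2 = 2:
~p2 = ~2 = 3
~p2 = ~2 = 3
~~p2 = ~3 = 2
~p2 ∨ ~~p2 = 3 ∨ 2 = 3
No assignment yields a value below 3, so this is the minimum.

3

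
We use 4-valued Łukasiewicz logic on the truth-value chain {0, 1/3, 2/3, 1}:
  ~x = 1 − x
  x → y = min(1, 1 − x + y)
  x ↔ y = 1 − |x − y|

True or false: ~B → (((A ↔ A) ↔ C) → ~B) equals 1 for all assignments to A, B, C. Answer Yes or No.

At A = 0, B = 1/3, C = 0, for instance:
~B = ~1/3 = 2/3
A ↔ A = 0 ↔ 0 = 1
(A ↔ A) ↔ C = 1 ↔ 0 = 0
((A ↔ A) ↔ C) → ~B = 0 → 2/3 = 1
~B → (((A ↔ A) ↔ C) → ~B) = 2/3 → 1 = 1
and checking the remaining 63 assignments likewise gives ≥ 1 in every case.

Yes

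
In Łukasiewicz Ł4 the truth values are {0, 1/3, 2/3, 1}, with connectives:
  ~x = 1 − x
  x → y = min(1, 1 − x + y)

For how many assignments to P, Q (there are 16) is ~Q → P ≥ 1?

10

P = 0, Q = 0 ↦ 0  <
P = 0, Q = 1/3 ↦ 1/3  <
P = 0, Q = 2/3 ↦ 2/3  <
P = 0, Q = 1 ↦ 1  ≥
P = 1/3, Q = 0 ↦ 1/3  <
P = 1/3, Q = 1/3 ↦ 2/3  <
P = 1/3, Q = 2/3 ↦ 1  ≥
P = 1/3, Q = 1 ↦ 1  ≥
P = 2/3, Q = 0 ↦ 2/3  <
P = 2/3, Q = 1/3 ↦ 1  ≥
P = 2/3, Q = 2/3 ↦ 1  ≥
P = 2/3, Q = 1 ↦ 1  ≥
P = 1, Q = 0 ↦ 1  ≥
P = 1, Q = 1/3 ↦ 1  ≥
P = 1, Q = 2/3 ↦ 1  ≥
P = 1, Q = 1 ↦ 1  ≥
So 10 of the 16 assignments meet the threshold.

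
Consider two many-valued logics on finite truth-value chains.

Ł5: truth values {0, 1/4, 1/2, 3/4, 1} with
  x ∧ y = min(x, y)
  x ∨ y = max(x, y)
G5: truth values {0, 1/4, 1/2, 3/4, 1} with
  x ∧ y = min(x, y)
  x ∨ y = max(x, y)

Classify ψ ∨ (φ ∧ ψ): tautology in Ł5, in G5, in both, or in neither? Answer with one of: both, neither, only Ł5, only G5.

In Ł5: at φ = 0, ψ = 0 the value is 0 — not a tautology.
In G5: at φ = 0, ψ = 0 the value is 0 — not a tautology.

neither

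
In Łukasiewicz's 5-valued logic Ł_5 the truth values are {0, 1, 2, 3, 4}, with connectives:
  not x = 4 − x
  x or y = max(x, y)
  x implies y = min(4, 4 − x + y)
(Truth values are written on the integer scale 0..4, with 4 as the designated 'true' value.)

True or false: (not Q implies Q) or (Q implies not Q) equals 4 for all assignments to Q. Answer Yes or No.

Q = 0 ↦ 4
Q = 1 ↦ 4
Q = 2 ↦ 4
Q = 3 ↦ 4
Q = 4 ↦ 4
Every assignment gives a value ≥ 4.

Yes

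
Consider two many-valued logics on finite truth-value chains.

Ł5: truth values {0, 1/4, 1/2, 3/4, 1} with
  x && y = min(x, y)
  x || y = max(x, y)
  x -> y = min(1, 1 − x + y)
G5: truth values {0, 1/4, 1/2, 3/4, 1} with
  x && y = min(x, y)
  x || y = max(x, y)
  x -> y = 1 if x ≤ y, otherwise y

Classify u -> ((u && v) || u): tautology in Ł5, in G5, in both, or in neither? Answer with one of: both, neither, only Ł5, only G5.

In Ł5: every assignment gives 1 — tautology.
In G5: every assignment gives 1 — tautology.

both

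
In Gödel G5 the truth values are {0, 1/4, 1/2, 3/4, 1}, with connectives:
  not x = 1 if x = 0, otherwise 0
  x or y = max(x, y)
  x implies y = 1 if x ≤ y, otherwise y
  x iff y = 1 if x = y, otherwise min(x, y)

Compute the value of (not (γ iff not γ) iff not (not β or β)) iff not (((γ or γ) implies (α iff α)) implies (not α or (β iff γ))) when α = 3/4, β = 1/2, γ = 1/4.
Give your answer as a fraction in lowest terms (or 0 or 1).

1

not γ = not 1/4 = 0
γ iff not γ = 1/4 iff 0 = 0
not (γ iff not γ) = not 0 = 1
not β = not 1/2 = 0
not β or β = 0 or 1/2 = 1/2
not (not β or β) = not 1/2 = 0
not (γ iff not γ) iff not (not β or β) = 1 iff 0 = 0
γ or γ = 1/4 or 1/4 = 1/4
α iff α = 3/4 iff 3/4 = 1
(γ or γ) implies (α iff α) = 1/4 implies 1 = 1
not α = not 3/4 = 0
β iff γ = 1/2 iff 1/4 = 1/4
not α or (β iff γ) = 0 or 1/4 = 1/4
((γ or γ) implies (α iff α)) implies (not α or (β iff γ)) = 1 implies 1/4 = 1/4
not (((γ or γ) implies (α iff α)) implies (not α or (β iff γ))) = not 1/4 = 0
(not (γ iff not γ) iff not (not β or β)) iff not (((γ or γ) implies (α iff α)) implies (not α or (β iff γ))) = 0 iff 0 = 1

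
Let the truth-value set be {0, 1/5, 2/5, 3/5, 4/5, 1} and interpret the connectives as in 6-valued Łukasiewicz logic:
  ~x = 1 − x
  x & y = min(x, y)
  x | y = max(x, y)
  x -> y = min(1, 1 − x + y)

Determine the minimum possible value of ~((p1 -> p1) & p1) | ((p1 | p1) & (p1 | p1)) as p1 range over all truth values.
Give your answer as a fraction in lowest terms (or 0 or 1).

Take p1 = 2/5:
p1 -> p1 = 2/5 -> 2/5 = 1
(p1 -> p1) & p1 = 1 & 2/5 = 2/5
~((p1 -> p1) & p1) = ~2/5 = 3/5
p1 | p1 = 2/5 | 2/5 = 2/5
p1 | p1 = 2/5 | 2/5 = 2/5
(p1 | p1) & (p1 | p1) = 2/5 & 2/5 = 2/5
~((p1 -> p1) & p1) | ((p1 | p1) & (p1 | p1)) = 3/5 | 2/5 = 3/5
No assignment yields a value below 3/5, so this is the minimum.

3/5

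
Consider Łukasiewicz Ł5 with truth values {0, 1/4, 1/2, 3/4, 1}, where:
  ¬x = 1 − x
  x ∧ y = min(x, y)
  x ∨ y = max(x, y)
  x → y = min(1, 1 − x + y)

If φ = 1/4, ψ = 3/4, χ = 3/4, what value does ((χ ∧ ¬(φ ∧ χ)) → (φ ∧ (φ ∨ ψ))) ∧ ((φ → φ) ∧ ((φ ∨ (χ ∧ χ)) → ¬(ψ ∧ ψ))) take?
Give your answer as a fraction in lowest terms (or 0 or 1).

1/2

φ ∧ χ = 1/4 ∧ 3/4 = 1/4
¬(φ ∧ χ) = ¬1/4 = 3/4
χ ∧ ¬(φ ∧ χ) = 3/4 ∧ 3/4 = 3/4
φ ∨ ψ = 1/4 ∨ 3/4 = 3/4
φ ∧ (φ ∨ ψ) = 1/4 ∧ 3/4 = 1/4
(χ ∧ ¬(φ ∧ χ)) → (φ ∧ (φ ∨ ψ)) = 3/4 → 1/4 = 1/2
φ → φ = 1/4 → 1/4 = 1
χ ∧ χ = 3/4 ∧ 3/4 = 3/4
φ ∨ (χ ∧ χ) = 1/4 ∨ 3/4 = 3/4
ψ ∧ ψ = 3/4 ∧ 3/4 = 3/4
¬(ψ ∧ ψ) = ¬3/4 = 1/4
(φ ∨ (χ ∧ χ)) → ¬(ψ ∧ ψ) = 3/4 → 1/4 = 1/2
(φ → φ) ∧ ((φ ∨ (χ ∧ χ)) → ¬(ψ ∧ ψ)) = 1 ∧ 1/2 = 1/2
((χ ∧ ¬(φ ∧ χ)) → (φ ∧ (φ ∨ ψ))) ∧ ((φ → φ) ∧ ((φ ∨ (χ ∧ χ)) → ¬(ψ ∧ ψ))) = 1/2 ∧ 1/2 = 1/2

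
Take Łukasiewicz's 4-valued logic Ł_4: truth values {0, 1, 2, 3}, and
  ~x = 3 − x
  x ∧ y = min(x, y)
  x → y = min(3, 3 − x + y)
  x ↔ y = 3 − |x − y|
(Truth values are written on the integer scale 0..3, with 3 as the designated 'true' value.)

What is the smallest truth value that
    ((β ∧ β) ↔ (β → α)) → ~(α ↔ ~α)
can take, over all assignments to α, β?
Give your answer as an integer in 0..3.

Take α = 1, β = 2:
β ∧ β = 2 ∧ 2 = 2
β → α = 2 → 1 = 2
(β ∧ β) ↔ (β → α) = 2 ↔ 2 = 3
~α = ~1 = 2
α ↔ ~α = 1 ↔ 2 = 2
~(α ↔ ~α) = ~2 = 1
((β ∧ β) ↔ (β → α)) → ~(α ↔ ~α) = 3 → 1 = 1
No assignment yields a value below 1, so this is the minimum.

1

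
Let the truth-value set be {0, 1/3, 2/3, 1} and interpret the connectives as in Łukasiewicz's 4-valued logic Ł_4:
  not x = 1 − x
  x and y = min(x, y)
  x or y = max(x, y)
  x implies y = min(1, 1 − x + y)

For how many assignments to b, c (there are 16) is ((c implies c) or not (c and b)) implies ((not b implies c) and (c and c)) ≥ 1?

4

b = 0, c = 0 ↦ 0  <
b = 0, c = 1/3 ↦ 1/3  <
b = 0, c = 2/3 ↦ 2/3  <
b = 0, c = 1 ↦ 1  ≥
b = 1/3, c = 0 ↦ 0  <
b = 1/3, c = 1/3 ↦ 1/3  <
b = 1/3, c = 2/3 ↦ 2/3  <
b = 1/3, c = 1 ↦ 1  ≥
b = 2/3, c = 0 ↦ 0  <
b = 2/3, c = 1/3 ↦ 1/3  <
b = 2/3, c = 2/3 ↦ 2/3  <
b = 2/3, c = 1 ↦ 1  ≥
b = 1, c = 0 ↦ 0  <
b = 1, c = 1/3 ↦ 1/3  <
b = 1, c = 2/3 ↦ 2/3  <
b = 1, c = 1 ↦ 1  ≥
So 4 of the 16 assignments meet the threshold.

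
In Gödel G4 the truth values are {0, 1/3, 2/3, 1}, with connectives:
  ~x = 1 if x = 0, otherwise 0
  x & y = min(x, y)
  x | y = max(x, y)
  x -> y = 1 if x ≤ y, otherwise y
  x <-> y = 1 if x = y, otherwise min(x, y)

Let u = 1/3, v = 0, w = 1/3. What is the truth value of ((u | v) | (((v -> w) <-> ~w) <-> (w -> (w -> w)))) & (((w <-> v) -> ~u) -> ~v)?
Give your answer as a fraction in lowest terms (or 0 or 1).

1/3

u | v = 1/3 | 0 = 1/3
v -> w = 0 -> 1/3 = 1
~w = ~1/3 = 0
(v -> w) <-> ~w = 1 <-> 0 = 0
w -> w = 1/3 -> 1/3 = 1
w -> (w -> w) = 1/3 -> 1 = 1
((v -> w) <-> ~w) <-> (w -> (w -> w)) = 0 <-> 1 = 0
(u | v) | (((v -> w) <-> ~w) <-> (w -> (w -> w))) = 1/3 | 0 = 1/3
w <-> v = 1/3 <-> 0 = 0
~u = ~1/3 = 0
(w <-> v) -> ~u = 0 -> 0 = 1
~v = ~0 = 1
((w <-> v) -> ~u) -> ~v = 1 -> 1 = 1
((u | v) | (((v -> w) <-> ~w) <-> (w -> (w -> w)))) & (((w <-> v) -> ~u) -> ~v) = 1/3 & 1 = 1/3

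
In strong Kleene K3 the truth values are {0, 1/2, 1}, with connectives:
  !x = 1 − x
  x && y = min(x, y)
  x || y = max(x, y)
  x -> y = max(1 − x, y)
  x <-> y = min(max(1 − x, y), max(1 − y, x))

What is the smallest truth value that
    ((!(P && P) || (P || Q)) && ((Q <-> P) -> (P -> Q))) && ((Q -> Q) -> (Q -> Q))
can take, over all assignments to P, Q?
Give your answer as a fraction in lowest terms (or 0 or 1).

Take P = 0, Q = 1/2:
P && P = 0 && 0 = 0
!(P && P) = !0 = 1
P || Q = 0 || 1/2 = 1/2
!(P && P) || (P || Q) = 1 || 1/2 = 1
Q <-> P = 1/2 <-> 0 = 1/2
P -> Q = 0 -> 1/2 = 1
(Q <-> P) -> (P -> Q) = 1/2 -> 1 = 1
(!(P && P) || (P || Q)) && ((Q <-> P) -> (P -> Q)) = 1 && 1 = 1
Q -> Q = 1/2 -> 1/2 = 1/2
Q -> Q = 1/2 -> 1/2 = 1/2
(Q -> Q) -> (Q -> Q) = 1/2 -> 1/2 = 1/2
((!(P && P) || (P || Q)) && ((Q <-> P) -> (P -> Q))) && ((Q -> Q) -> (Q -> Q)) = 1 && 1/2 = 1/2
No assignment yields a value below 1/2, so this is the minimum.

1/2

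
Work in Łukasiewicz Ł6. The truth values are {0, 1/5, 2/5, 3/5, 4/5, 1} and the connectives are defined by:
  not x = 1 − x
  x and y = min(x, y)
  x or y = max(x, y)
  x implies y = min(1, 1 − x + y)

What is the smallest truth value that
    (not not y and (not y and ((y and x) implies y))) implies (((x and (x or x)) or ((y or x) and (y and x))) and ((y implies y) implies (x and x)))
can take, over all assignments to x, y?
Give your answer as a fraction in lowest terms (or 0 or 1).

3/5

Take x = 0, y = 2/5:
not y = not 2/5 = 3/5
not not y = not 3/5 = 2/5
not y = not 2/5 = 3/5
y and x = 2/5 and 0 = 0
(y and x) implies y = 0 implies 2/5 = 1
not y and ((y and x) implies y) = 3/5 and 1 = 3/5
not not y and (not y and ((y and x) implies y)) = 2/5 and 3/5 = 2/5
x or x = 0 or 0 = 0
x and (x or x) = 0 and 0 = 0
y or x = 2/5 or 0 = 2/5
y and x = 2/5 and 0 = 0
(y or x) and (y and x) = 2/5 and 0 = 0
(x and (x or x)) or ((y or x) and (y and x)) = 0 or 0 = 0
y implies y = 2/5 implies 2/5 = 1
x and x = 0 and 0 = 0
(y implies y) implies (x and x) = 1 implies 0 = 0
((x and (x or x)) or ((y or x) and (y and x))) and ((y implies y) implies (x and x)) = 0 and 0 = 0
(not not y and (not y and ((y and x) implies y))) implies (((x and (x or x)) or ((y or x) and (y and x))) and ((y implies y) implies (x and x))) = 2/5 implies 0 = 3/5
No assignment yields a value below 3/5, so this is the minimum.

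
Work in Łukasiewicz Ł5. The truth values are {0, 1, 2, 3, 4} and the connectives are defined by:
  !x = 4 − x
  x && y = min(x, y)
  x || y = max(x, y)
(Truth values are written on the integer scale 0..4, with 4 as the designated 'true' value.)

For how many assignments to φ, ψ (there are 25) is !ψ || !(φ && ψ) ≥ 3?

16

value 4: 9 assignments (counts)
value 3: 7 assignments (counts)
value 2: 5 assignments
value 1: 3 assignments
value 0: 1 assignment
So 16 of the 25 assignments meet the threshold.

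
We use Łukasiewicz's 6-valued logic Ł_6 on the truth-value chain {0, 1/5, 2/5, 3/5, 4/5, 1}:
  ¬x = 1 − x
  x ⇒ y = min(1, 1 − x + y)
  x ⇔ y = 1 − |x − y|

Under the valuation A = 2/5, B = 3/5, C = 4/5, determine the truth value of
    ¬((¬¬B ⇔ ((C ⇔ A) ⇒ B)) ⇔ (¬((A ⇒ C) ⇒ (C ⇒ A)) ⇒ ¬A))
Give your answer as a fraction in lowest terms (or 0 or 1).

¬B = ¬3/5 = 2/5
¬¬B = ¬2/5 = 3/5
C ⇔ A = 4/5 ⇔ 2/5 = 3/5
(C ⇔ A) ⇒ B = 3/5 ⇒ 3/5 = 1
¬¬B ⇔ ((C ⇔ A) ⇒ B) = 3/5 ⇔ 1 = 3/5
A ⇒ C = 2/5 ⇒ 4/5 = 1
C ⇒ A = 4/5 ⇒ 2/5 = 3/5
(A ⇒ C) ⇒ (C ⇒ A) = 1 ⇒ 3/5 = 3/5
¬((A ⇒ C) ⇒ (C ⇒ A)) = ¬3/5 = 2/5
¬A = ¬2/5 = 3/5
¬((A ⇒ C) ⇒ (C ⇒ A)) ⇒ ¬A = 2/5 ⇒ 3/5 = 1
(¬¬B ⇔ ((C ⇔ A) ⇒ B)) ⇔ (¬((A ⇒ C) ⇒ (C ⇒ A)) ⇒ ¬A) = 3/5 ⇔ 1 = 3/5
¬((¬¬B ⇔ ((C ⇔ A) ⇒ B)) ⇔ (¬((A ⇒ C) ⇒ (C ⇒ A)) ⇒ ¬A)) = ¬3/5 = 2/5

2/5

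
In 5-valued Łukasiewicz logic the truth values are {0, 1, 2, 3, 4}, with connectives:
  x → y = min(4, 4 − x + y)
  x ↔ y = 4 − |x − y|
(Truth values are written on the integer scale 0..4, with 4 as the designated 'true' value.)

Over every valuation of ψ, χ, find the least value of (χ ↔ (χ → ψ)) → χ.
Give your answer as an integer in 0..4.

Take ψ = 0, χ = 2:
χ → ψ = 2 → 0 = 2
χ ↔ (χ → ψ) = 2 ↔ 2 = 4
(χ ↔ (χ → ψ)) → χ = 4 → 2 = 2
No assignment yields a value below 2, so this is the minimum.

2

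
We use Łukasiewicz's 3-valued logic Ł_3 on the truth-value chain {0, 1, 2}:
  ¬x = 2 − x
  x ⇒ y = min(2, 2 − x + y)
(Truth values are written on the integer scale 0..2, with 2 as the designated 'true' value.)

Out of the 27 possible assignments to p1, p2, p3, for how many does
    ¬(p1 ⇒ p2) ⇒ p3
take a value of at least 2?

23

value 2: 23 assignments (counts)
value 1: 3 assignments
value 0: 1 assignment
So 23 of the 27 assignments meet the threshold.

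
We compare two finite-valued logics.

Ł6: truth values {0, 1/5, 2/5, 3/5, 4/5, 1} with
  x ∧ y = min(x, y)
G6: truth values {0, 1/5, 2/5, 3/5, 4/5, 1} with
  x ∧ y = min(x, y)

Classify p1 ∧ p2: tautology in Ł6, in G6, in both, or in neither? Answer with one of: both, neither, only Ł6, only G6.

In Ł6: at p1 = 0, p2 = 0 the value is 0 — not a tautology.
In G6: at p1 = 0, p2 = 0 the value is 0 — not a tautology.

neither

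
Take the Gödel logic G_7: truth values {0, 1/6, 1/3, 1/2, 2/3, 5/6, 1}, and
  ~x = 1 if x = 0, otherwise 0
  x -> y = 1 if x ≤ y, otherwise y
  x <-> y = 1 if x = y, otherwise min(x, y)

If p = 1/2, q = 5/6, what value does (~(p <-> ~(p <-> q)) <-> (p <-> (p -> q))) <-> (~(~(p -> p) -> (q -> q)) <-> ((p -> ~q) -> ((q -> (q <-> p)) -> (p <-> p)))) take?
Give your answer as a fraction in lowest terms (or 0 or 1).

p <-> q = 1/2 <-> 5/6 = 1/2
~(p <-> q) = ~1/2 = 0
p <-> ~(p <-> q) = 1/2 <-> 0 = 0
~(p <-> ~(p <-> q)) = ~0 = 1
p -> q = 1/2 -> 5/6 = 1
p <-> (p -> q) = 1/2 <-> 1 = 1/2
~(p <-> ~(p <-> q)) <-> (p <-> (p -> q)) = 1 <-> 1/2 = 1/2
p -> p = 1/2 -> 1/2 = 1
~(p -> p) = ~1 = 0
q -> q = 5/6 -> 5/6 = 1
~(p -> p) -> (q -> q) = 0 -> 1 = 1
~(~(p -> p) -> (q -> q)) = ~1 = 0
~q = ~5/6 = 0
p -> ~q = 1/2 -> 0 = 0
q <-> p = 5/6 <-> 1/2 = 1/2
q -> (q <-> p) = 5/6 -> 1/2 = 1/2
p <-> p = 1/2 <-> 1/2 = 1
(q -> (q <-> p)) -> (p <-> p) = 1/2 -> 1 = 1
(p -> ~q) -> ((q -> (q <-> p)) -> (p <-> p)) = 0 -> 1 = 1
~(~(p -> p) -> (q -> q)) <-> ((p -> ~q) -> ((q -> (q <-> p)) -> (p <-> p))) = 0 <-> 1 = 0
(~(p <-> ~(p <-> q)) <-> (p <-> (p -> q))) <-> (~(~(p -> p) -> (q -> q)) <-> ((p -> ~q) -> ((q -> (q <-> p)) -> (p <-> p)))) = 1/2 <-> 0 = 0

0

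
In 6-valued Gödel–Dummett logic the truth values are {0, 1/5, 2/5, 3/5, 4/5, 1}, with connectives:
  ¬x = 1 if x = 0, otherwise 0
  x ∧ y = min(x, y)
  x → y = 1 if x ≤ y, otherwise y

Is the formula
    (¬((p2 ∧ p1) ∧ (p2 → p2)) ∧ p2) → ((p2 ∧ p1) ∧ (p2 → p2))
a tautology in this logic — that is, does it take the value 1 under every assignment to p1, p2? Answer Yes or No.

Counterexample: take p1 = 0, p2 = 1/5.
p2 ∧ p1 = 1/5 ∧ 0 = 0
p2 → p2 = 1/5 → 1/5 = 1
(p2 ∧ p1) ∧ (p2 → p2) = 0 ∧ 1 = 0
¬((p2 ∧ p1) ∧ (p2 → p2)) = ¬0 = 1
¬((p2 ∧ p1) ∧ (p2 → p2)) ∧ p2 = 1 ∧ 1/5 = 1/5
p2 ∧ p1 = 1/5 ∧ 0 = 0
p2 → p2 = 1/5 → 1/5 = 1
(p2 ∧ p1) ∧ (p2 → p2) = 0 ∧ 1 = 0
(¬((p2 ∧ p1) ∧ (p2 → p2)) ∧ p2) → ((p2 ∧ p1) ∧ (p2 → p2)) = 1/5 → 0 = 0
This gives 0 ≠ 1.

No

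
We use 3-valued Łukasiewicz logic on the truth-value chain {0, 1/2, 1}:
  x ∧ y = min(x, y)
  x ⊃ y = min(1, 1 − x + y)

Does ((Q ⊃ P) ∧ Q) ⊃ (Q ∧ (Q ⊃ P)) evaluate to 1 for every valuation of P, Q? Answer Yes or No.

Yes

P = 0, Q = 0 ↦ 1
P = 0, Q = 1/2 ↦ 1
P = 0, Q = 1 ↦ 1
P = 1/2, Q = 0 ↦ 1
P = 1/2, Q = 1/2 ↦ 1
P = 1/2, Q = 1 ↦ 1
P = 1, Q = 0 ↦ 1
P = 1, Q = 1/2 ↦ 1
P = 1, Q = 1 ↦ 1
Every assignment gives a value ≥ 1.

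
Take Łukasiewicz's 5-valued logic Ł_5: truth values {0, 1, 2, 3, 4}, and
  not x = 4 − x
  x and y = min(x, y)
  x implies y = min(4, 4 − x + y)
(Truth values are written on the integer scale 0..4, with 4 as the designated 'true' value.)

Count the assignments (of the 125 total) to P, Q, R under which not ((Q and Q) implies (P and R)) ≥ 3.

25

value 4: 9 assignments (counts)
value 3: 16 assignments (counts)
value 2: 21 assignments
value 1: 24 assignments
value 0: 55 assignments
So 25 of the 125 assignments meet the threshold.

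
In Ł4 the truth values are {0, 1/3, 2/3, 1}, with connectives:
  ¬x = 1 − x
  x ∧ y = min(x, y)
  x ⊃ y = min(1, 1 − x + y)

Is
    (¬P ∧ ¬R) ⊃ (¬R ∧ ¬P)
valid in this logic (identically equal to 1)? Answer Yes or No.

P = 0, R = 0 ↦ 1
P = 0, R = 1/3 ↦ 1
P = 0, R = 2/3 ↦ 1
P = 0, R = 1 ↦ 1
P = 1/3, R = 0 ↦ 1
P = 1/3, R = 1/3 ↦ 1
P = 1/3, R = 2/3 ↦ 1
P = 1/3, R = 1 ↦ 1
P = 2/3, R = 0 ↦ 1
P = 2/3, R = 1/3 ↦ 1
P = 2/3, R = 2/3 ↦ 1
P = 2/3, R = 1 ↦ 1
P = 1, R = 0 ↦ 1
P = 1, R = 1/3 ↦ 1
P = 1, R = 2/3 ↦ 1
P = 1, R = 1 ↦ 1
Every assignment gives a value ≥ 1.

Yes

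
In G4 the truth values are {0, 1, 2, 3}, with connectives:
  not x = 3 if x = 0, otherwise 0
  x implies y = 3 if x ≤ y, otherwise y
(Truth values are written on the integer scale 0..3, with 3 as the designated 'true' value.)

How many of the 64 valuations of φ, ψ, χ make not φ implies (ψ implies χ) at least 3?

58

value 3: 58 assignments (counts)
value 2: 1 assignment
value 1: 2 assignments
value 0: 3 assignments
So 58 of the 64 assignments meet the threshold.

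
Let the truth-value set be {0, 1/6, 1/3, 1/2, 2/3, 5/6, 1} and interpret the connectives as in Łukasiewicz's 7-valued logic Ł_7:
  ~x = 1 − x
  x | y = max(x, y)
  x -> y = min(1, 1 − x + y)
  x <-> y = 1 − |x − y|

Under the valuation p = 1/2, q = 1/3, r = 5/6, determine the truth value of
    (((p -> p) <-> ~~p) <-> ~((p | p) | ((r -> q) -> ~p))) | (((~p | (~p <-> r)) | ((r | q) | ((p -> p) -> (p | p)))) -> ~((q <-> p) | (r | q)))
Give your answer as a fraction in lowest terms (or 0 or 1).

p -> p = 1/2 -> 1/2 = 1
~p = ~1/2 = 1/2
~~p = ~1/2 = 1/2
(p -> p) <-> ~~p = 1 <-> 1/2 = 1/2
p | p = 1/2 | 1/2 = 1/2
r -> q = 5/6 -> 1/3 = 1/2
~p = ~1/2 = 1/2
(r -> q) -> ~p = 1/2 -> 1/2 = 1
(p | p) | ((r -> q) -> ~p) = 1/2 | 1 = 1
~((p | p) | ((r -> q) -> ~p)) = ~1 = 0
((p -> p) <-> ~~p) <-> ~((p | p) | ((r -> q) -> ~p)) = 1/2 <-> 0 = 1/2
~p = ~1/2 = 1/2
~p = ~1/2 = 1/2
~p <-> r = 1/2 <-> 5/6 = 2/3
~p | (~p <-> r) = 1/2 | 2/3 = 2/3
r | q = 5/6 | 1/3 = 5/6
p -> p = 1/2 -> 1/2 = 1
p | p = 1/2 | 1/2 = 1/2
(p -> p) -> (p | p) = 1 -> 1/2 = 1/2
(r | q) | ((p -> p) -> (p | p)) = 5/6 | 1/2 = 5/6
(~p | (~p <-> r)) | ((r | q) | ((p -> p) -> (p | p))) = 2/3 | 5/6 = 5/6
q <-> p = 1/3 <-> 1/2 = 5/6
r | q = 5/6 | 1/3 = 5/6
(q <-> p) | (r | q) = 5/6 | 5/6 = 5/6
~((q <-> p) | (r | q)) = ~5/6 = 1/6
((~p | (~p <-> r)) | ((r | q) | ((p -> p) -> (p | p)))) -> ~((q <-> p) | (r | q)) = 5/6 -> 1/6 = 1/3
(((p -> p) <-> ~~p) <-> ~((p | p) | ((r -> q) -> ~p))) | (((~p | (~p <-> r)) | ((r | q) | ((p -> p) -> (p | p)))) -> ~((q <-> p) | (r | q))) = 1/2 | 1/3 = 1/2

1/2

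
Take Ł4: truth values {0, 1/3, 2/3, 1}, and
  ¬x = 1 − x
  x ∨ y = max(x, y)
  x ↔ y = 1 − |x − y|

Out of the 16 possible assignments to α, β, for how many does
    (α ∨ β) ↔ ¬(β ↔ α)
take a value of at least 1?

α = 0, β = 0 ↦ 1  ≥
α = 0, β = 1/3 ↦ 1  ≥
α = 0, β = 2/3 ↦ 1  ≥
α = 0, β = 1 ↦ 1  ≥
α = 1/3, β = 0 ↦ 1  ≥
α = 1/3, β = 1/3 ↦ 2/3  <
α = 1/3, β = 2/3 ↦ 2/3  <
α = 1/3, β = 1 ↦ 2/3  <
α = 2/3, β = 0 ↦ 1  ≥
α = 2/3, β = 1/3 ↦ 2/3  <
α = 2/3, β = 2/3 ↦ 1/3  <
α = 2/3, β = 1 ↦ 1/3  <
α = 1, β = 0 ↦ 1  ≥
α = 1, β = 1/3 ↦ 2/3  <
α = 1, β = 2/3 ↦ 1/3  <
α = 1, β = 1 ↦ 0  <
So 7 of the 16 assignments meet the threshold.

7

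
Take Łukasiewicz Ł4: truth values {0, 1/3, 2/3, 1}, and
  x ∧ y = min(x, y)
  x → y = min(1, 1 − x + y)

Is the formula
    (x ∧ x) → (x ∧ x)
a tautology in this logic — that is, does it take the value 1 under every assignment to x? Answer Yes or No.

Yes

x = 0 ↦ 1
x = 1/3 ↦ 1
x = 2/3 ↦ 1
x = 1 ↦ 1
Every assignment gives a value ≥ 1.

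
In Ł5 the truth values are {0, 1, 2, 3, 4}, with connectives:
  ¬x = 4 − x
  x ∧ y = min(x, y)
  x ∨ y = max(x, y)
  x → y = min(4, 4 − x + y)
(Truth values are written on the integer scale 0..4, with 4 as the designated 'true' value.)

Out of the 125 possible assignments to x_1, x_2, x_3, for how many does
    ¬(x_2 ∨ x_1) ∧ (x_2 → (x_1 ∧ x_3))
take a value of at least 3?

value 4: 5 assignments (counts)
value 3: 15 assignments (counts)
value 2: 25 assignments
value 1: 35 assignments
value 0: 45 assignments
So 20 of the 125 assignments meet the threshold.

20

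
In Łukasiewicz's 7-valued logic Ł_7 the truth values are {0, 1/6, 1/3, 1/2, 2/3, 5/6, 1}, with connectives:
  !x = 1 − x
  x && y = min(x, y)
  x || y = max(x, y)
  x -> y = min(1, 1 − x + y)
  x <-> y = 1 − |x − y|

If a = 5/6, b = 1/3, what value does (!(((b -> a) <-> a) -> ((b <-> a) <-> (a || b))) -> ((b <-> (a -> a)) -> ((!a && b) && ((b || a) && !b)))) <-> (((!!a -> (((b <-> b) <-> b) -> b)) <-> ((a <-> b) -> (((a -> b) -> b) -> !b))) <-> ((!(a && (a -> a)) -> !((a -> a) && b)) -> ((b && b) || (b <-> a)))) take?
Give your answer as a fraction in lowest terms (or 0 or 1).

b -> a = 1/3 -> 5/6 = 1
(b -> a) <-> a = 1 <-> 5/6 = 5/6
b <-> a = 1/3 <-> 5/6 = 1/2
a || b = 5/6 || 1/3 = 5/6
(b <-> a) <-> (a || b) = 1/2 <-> 5/6 = 2/3
((b -> a) <-> a) -> ((b <-> a) <-> (a || b)) = 5/6 -> 2/3 = 5/6
!(((b -> a) <-> a) -> ((b <-> a) <-> (a || b))) = !5/6 = 1/6
a -> a = 5/6 -> 5/6 = 1
b <-> (a -> a) = 1/3 <-> 1 = 1/3
!a = !5/6 = 1/6
!a && b = 1/6 && 1/3 = 1/6
b || a = 1/3 || 5/6 = 5/6
!b = !1/3 = 2/3
(b || a) && !b = 5/6 && 2/3 = 2/3
(!a && b) && ((b || a) && !b) = 1/6 && 2/3 = 1/6
(b <-> (a -> a)) -> ((!a && b) && ((b || a) && !b)) = 1/3 -> 1/6 = 5/6
!(((b -> a) <-> a) -> ((b <-> a) <-> (a || b))) -> ((b <-> (a -> a)) -> ((!a && b) && ((b || a) && !b))) = 1/6 -> 5/6 = 1
!a = !5/6 = 1/6
!!a = !1/6 = 5/6
b <-> b = 1/3 <-> 1/3 = 1
(b <-> b) <-> b = 1 <-> 1/3 = 1/3
((b <-> b) <-> b) -> b = 1/3 -> 1/3 = 1
!!a -> (((b <-> b) <-> b) -> b) = 5/6 -> 1 = 1
a <-> b = 5/6 <-> 1/3 = 1/2
a -> b = 5/6 -> 1/3 = 1/2
(a -> b) -> b = 1/2 -> 1/3 = 5/6
!b = !1/3 = 2/3
((a -> b) -> b) -> !b = 5/6 -> 2/3 = 5/6
(a <-> b) -> (((a -> b) -> b) -> !b) = 1/2 -> 5/6 = 1
(!!a -> (((b <-> b) <-> b) -> b)) <-> ((a <-> b) -> (((a -> b) -> b) -> !b)) = 1 <-> 1 = 1
a -> a = 5/6 -> 5/6 = 1
a && (a -> a) = 5/6 && 1 = 5/6
!(a && (a -> a)) = !5/6 = 1/6
a -> a = 5/6 -> 5/6 = 1
(a -> a) && b = 1 && 1/3 = 1/3
!((a -> a) && b) = !1/3 = 2/3
!(a && (a -> a)) -> !((a -> a) && b) = 1/6 -> 2/3 = 1
b && b = 1/3 && 1/3 = 1/3
b <-> a = 1/3 <-> 5/6 = 1/2
(b && b) || (b <-> a) = 1/3 || 1/2 = 1/2
(!(a && (a -> a)) -> !((a -> a) && b)) -> ((b && b) || (b <-> a)) = 1 -> 1/2 = 1/2
((!!a -> (((b <-> b) <-> b) -> b)) <-> ((a <-> b) -> (((a -> b) -> b) -> !b))) <-> ((!(a && (a -> a)) -> !((a -> a) && b)) -> ((b && b) || (b <-> a))) = 1 <-> 1/2 = 1/2
(!(((b -> a) <-> a) -> ((b <-> a) <-> (a || b))) -> ((b <-> (a -> a)) -> ((!a && b) && ((b || a) && !b)))) <-> (((!!a -> (((b <-> b) <-> b) -> b)) <-> ((a <-> b) -> (((a -> b) -> b) -> !b))) <-> ((!(a && (a -> a)) -> !((a -> a) && b)) -> ((b && b) || (b <-> a)))) = 1 <-> 1/2 = 1/2

1/2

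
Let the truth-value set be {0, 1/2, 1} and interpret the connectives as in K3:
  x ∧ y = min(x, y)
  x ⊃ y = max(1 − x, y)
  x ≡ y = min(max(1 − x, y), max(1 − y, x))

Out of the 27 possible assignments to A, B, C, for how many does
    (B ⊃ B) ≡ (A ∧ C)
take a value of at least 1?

value 1: 2 assignments (counts)
value 1/2: 15 assignments
value 0: 10 assignments
So 2 of the 27 assignments meet the threshold.

2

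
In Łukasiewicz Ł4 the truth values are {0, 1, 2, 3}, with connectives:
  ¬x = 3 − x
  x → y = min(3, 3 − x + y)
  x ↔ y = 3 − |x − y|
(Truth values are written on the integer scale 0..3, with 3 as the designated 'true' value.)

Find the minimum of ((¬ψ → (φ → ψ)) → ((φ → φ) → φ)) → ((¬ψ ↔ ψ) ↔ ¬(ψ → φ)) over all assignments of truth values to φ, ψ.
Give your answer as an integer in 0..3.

1

Take φ = 3, ψ = 1:
¬ψ = ¬1 = 2
φ → ψ = 3 → 1 = 1
¬ψ → (φ → ψ) = 2 → 1 = 2
φ → φ = 3 → 3 = 3
(φ → φ) → φ = 3 → 3 = 3
(¬ψ → (φ → ψ)) → ((φ → φ) → φ) = 2 → 3 = 3
¬ψ = ¬1 = 2
¬ψ ↔ ψ = 2 ↔ 1 = 2
ψ → φ = 1 → 3 = 3
¬(ψ → φ) = ¬3 = 0
(¬ψ ↔ ψ) ↔ ¬(ψ → φ) = 2 ↔ 0 = 1
((¬ψ → (φ → ψ)) → ((φ → φ) → φ)) → ((¬ψ ↔ ψ) ↔ ¬(ψ → φ)) = 3 → 1 = 1
No assignment yields a value below 1, so this is the minimum.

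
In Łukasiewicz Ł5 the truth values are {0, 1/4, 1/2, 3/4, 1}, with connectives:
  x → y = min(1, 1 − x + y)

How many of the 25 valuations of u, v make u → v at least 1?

value 1: 15 assignments (counts)
value 3/4: 4 assignments
value 1/2: 3 assignments
value 1/4: 2 assignments
value 0: 1 assignment
So 15 of the 25 assignments meet the threshold.

15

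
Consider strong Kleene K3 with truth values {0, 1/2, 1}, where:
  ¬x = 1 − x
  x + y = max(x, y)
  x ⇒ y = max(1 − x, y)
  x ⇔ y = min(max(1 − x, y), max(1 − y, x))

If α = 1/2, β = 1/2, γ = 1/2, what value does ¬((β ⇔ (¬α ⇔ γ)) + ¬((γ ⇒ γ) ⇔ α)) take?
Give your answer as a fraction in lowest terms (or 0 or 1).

¬α = ¬1/2 = 1/2
¬α ⇔ γ = 1/2 ⇔ 1/2 = 1/2
β ⇔ (¬α ⇔ γ) = 1/2 ⇔ 1/2 = 1/2
γ ⇒ γ = 1/2 ⇒ 1/2 = 1/2
(γ ⇒ γ) ⇔ α = 1/2 ⇔ 1/2 = 1/2
¬((γ ⇒ γ) ⇔ α) = ¬1/2 = 1/2
(β ⇔ (¬α ⇔ γ)) + ¬((γ ⇒ γ) ⇔ α) = 1/2 + 1/2 = 1/2
¬((β ⇔ (¬α ⇔ γ)) + ¬((γ ⇒ γ) ⇔ α)) = ¬1/2 = 1/2

1/2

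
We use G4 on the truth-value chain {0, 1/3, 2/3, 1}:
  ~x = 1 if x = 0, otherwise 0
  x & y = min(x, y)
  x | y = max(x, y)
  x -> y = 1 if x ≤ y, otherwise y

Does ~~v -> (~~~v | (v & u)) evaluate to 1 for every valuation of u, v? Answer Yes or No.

Counterexample: take u = 0, v = 1/3.
~v = ~1/3 = 0
~~v = ~0 = 1
~v = ~1/3 = 0
~~v = ~0 = 1
~~~v = ~1 = 0
v & u = 1/3 & 0 = 0
~~~v | (v & u) = 0 | 0 = 0
~~v -> (~~~v | (v & u)) = 1 -> 0 = 0
This gives 0 ≠ 1.

No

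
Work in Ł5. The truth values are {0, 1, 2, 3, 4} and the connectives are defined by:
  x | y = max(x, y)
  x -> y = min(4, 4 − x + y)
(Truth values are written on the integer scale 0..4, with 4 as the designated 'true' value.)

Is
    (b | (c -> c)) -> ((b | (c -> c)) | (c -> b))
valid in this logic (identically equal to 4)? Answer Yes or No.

Yes

At b = 2, c = 3, for instance:
c -> c = 3 -> 3 = 4
b | (c -> c) = 2 | 4 = 4
c -> b = 3 -> 2 = 3
(b | (c -> c)) | (c -> b) = 4 | 3 = 4
(b | (c -> c)) -> ((b | (c -> c)) | (c -> b)) = 4 -> 4 = 4
and checking the remaining 24 assignments likewise gives ≥ 4 in every case.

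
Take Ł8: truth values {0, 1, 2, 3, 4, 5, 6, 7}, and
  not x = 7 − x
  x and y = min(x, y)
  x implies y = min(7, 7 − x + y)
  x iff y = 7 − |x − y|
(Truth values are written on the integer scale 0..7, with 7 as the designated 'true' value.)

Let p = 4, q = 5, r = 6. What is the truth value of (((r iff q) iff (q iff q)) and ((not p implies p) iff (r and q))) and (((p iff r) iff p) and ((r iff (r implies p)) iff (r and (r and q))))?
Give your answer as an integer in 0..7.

5

r iff q = 6 iff 5 = 6
q iff q = 5 iff 5 = 7
(r iff q) iff (q iff q) = 6 iff 7 = 6
not p = not 4 = 3
not p implies p = 3 implies 4 = 7
r and q = 6 and 5 = 5
(not p implies p) iff (r and q) = 7 iff 5 = 5
((r iff q) iff (q iff q)) and ((not p implies p) iff (r and q)) = 6 and 5 = 5
p iff r = 4 iff 6 = 5
(p iff r) iff p = 5 iff 4 = 6
r implies p = 6 implies 4 = 5
r iff (r implies p) = 6 iff 5 = 6
r and q = 6 and 5 = 5
r and (r and q) = 6 and 5 = 5
(r iff (r implies p)) iff (r and (r and q)) = 6 iff 5 = 6
((p iff r) iff p) and ((r iff (r implies p)) iff (r and (r and q))) = 6 and 6 = 6
(((r iff q) iff (q iff q)) and ((not p implies p) iff (r and q))) and (((p iff r) iff p) and ((r iff (r implies p)) iff (r and (r and q)))) = 5 and 6 = 5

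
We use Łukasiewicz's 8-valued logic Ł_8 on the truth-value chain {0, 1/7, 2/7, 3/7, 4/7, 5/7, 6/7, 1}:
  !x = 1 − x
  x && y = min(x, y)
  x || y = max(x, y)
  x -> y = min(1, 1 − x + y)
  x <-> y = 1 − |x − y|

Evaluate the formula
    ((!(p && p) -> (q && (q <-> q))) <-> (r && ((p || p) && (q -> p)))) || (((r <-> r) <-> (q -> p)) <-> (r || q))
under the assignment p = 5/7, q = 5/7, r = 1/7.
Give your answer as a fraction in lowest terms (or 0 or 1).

5/7

p && p = 5/7 && 5/7 = 5/7
!(p && p) = !5/7 = 2/7
q <-> q = 5/7 <-> 5/7 = 1
q && (q <-> q) = 5/7 && 1 = 5/7
!(p && p) -> (q && (q <-> q)) = 2/7 -> 5/7 = 1
p || p = 5/7 || 5/7 = 5/7
q -> p = 5/7 -> 5/7 = 1
(p || p) && (q -> p) = 5/7 && 1 = 5/7
r && ((p || p) && (q -> p)) = 1/7 && 5/7 = 1/7
(!(p && p) -> (q && (q <-> q))) <-> (r && ((p || p) && (q -> p))) = 1 <-> 1/7 = 1/7
r <-> r = 1/7 <-> 1/7 = 1
q -> p = 5/7 -> 5/7 = 1
(r <-> r) <-> (q -> p) = 1 <-> 1 = 1
r || q = 1/7 || 5/7 = 5/7
((r <-> r) <-> (q -> p)) <-> (r || q) = 1 <-> 5/7 = 5/7
((!(p && p) -> (q && (q <-> q))) <-> (r && ((p || p) && (q -> p)))) || (((r <-> r) <-> (q -> p)) <-> (r || q)) = 1/7 || 5/7 = 5/7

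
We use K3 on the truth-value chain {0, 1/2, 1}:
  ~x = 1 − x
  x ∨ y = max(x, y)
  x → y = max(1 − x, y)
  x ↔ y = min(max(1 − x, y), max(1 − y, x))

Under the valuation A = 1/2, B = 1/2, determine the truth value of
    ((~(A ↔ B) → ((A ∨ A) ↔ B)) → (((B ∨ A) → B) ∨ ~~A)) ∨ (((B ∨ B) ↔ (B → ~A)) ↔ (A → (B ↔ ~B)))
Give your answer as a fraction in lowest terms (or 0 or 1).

A ↔ B = 1/2 ↔ 1/2 = 1/2
~(A ↔ B) = ~1/2 = 1/2
A ∨ A = 1/2 ∨ 1/2 = 1/2
(A ∨ A) ↔ B = 1/2 ↔ 1/2 = 1/2
~(A ↔ B) → ((A ∨ A) ↔ B) = 1/2 → 1/2 = 1/2
B ∨ A = 1/2 ∨ 1/2 = 1/2
(B ∨ A) → B = 1/2 → 1/2 = 1/2
~A = ~1/2 = 1/2
~~A = ~1/2 = 1/2
((B ∨ A) → B) ∨ ~~A = 1/2 ∨ 1/2 = 1/2
(~(A ↔ B) → ((A ∨ A) ↔ B)) → (((B ∨ A) → B) ∨ ~~A) = 1/2 → 1/2 = 1/2
B ∨ B = 1/2 ∨ 1/2 = 1/2
~A = ~1/2 = 1/2
B → ~A = 1/2 → 1/2 = 1/2
(B ∨ B) ↔ (B → ~A) = 1/2 ↔ 1/2 = 1/2
~B = ~1/2 = 1/2
B ↔ ~B = 1/2 ↔ 1/2 = 1/2
A → (B ↔ ~B) = 1/2 → 1/2 = 1/2
((B ∨ B) ↔ (B → ~A)) ↔ (A → (B ↔ ~B)) = 1/2 ↔ 1/2 = 1/2
((~(A ↔ B) → ((A ∨ A) ↔ B)) → (((B ∨ A) → B) ∨ ~~A)) ∨ (((B ∨ B) ↔ (B → ~A)) ↔ (A → (B ↔ ~B))) = 1/2 ∨ 1/2 = 1/2

1/2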